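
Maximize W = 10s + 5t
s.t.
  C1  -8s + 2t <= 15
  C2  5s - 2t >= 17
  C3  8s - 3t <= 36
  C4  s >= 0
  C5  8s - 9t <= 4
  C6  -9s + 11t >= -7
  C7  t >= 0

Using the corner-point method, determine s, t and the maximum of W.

Corner points and W = 10s + 5t:
  (21, 44) → W = 430
  (5, 4) → W = 70
  (13/2, 16/3) → W = 275/3

s = 21, t = 44, maximum W = 430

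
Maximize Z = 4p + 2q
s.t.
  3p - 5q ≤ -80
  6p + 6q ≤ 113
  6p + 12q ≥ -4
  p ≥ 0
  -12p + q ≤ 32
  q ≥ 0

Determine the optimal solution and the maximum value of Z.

Corner points and Z = 4p + 2q:
  (85/48, 273/16) → Z = 989/24
  (0, 16) → Z = 32
  (0, 113/6) → Z = 113/3

The optimum lies where 3p - 5q = -80 and 6p + 6q = 113.
Solving simultaneously gives p = 85/48, q = 273/16.

p = 85/48, q = 273/16, maximum Z = 989/24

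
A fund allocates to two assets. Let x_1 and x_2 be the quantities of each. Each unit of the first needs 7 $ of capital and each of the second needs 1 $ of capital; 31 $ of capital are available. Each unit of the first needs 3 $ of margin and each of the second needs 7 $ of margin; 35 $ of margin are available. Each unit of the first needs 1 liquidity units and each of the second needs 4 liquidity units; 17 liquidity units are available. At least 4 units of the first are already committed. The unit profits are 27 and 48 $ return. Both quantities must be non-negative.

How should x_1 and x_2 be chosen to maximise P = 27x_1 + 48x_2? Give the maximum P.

At the optimal vertex, 7x_1 + x_2 = 31 and x_1 = 4.
Solving simultaneously gives x_1 = 4, x_2 = 3.

x_1 = 4, x_2 = 3, maximum P = 252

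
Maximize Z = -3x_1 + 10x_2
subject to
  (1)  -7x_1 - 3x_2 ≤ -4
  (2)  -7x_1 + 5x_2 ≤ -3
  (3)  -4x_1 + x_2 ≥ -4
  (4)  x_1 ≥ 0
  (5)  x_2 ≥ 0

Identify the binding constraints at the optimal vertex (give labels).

(2) and (3)

Feasible corners and Z = -3x_1 + 10x_2:
  (29/56, 1/8) → Z = -17/56
  (4/7, 0) → Z = -12/7
  (17/13, 16/13) → Z = 109/13
  (1, 0) → Z = -3

The maximum is at (17/13, 16/13). Substituting into each constraint, equality holds for (2) and (3); the remaining constraints have slack.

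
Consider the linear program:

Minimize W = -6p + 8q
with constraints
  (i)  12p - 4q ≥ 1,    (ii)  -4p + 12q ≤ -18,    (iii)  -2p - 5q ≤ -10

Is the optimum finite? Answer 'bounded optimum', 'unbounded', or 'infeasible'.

From the feasible point (105/22, 1/11), moving in the direction (12, 4) keeps every constraint satisfied while W decreases without bound.

unbounded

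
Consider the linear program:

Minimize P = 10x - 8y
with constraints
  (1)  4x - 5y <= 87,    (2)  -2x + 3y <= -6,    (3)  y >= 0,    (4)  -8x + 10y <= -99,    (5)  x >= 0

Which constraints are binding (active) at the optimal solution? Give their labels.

(3) and (4)

Extreme points and P = 10x - 8y:
  (231/2, 75) → P = 555
  (87/4, 0) → P = 435/2
  (237/4, 75/2) → P = 585/2
  (99/8, 0) → P = 495/4

The minimum is at (99/8, 0). Substituting into each constraint, equality holds for (3) and (4); the remaining constraints have slack.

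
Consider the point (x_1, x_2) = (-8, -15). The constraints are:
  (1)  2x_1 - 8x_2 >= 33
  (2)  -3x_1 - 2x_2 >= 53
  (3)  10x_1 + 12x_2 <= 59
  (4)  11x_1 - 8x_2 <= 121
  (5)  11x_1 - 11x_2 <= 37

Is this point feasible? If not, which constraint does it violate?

not feasible — violates (5)

Constraint (5): 11x_1 - 11x_2 = 77, which is not ≤ 37. All other constraints are satisfied.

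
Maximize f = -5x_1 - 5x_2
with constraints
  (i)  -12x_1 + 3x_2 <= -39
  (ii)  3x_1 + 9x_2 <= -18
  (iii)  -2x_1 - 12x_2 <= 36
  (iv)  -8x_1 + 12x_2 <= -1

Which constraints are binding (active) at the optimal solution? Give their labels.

(i) and (iii)

Feasible corners and f = -5x_1 - 5x_2:
  (33/13, -37/13) → f = 20/13
  (12/5, -17/5) → f = 5
  (6, -4) → f = -10

The maximum is at (12/5, -17/5). Substituting into each constraint, equality holds for (i) and (iii); the remaining constraints have slack.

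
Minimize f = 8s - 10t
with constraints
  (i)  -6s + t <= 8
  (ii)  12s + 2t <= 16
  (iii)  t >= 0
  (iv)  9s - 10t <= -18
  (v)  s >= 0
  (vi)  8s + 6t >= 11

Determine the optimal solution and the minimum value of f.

s = 0, t = 8, minimum f = -80

Feasible corners and f = 8s - 10t:
  (0, 8) → f = -80
  (62/69, 60/23) → f = -1304/69
  (1/67, 243/134) → f = -1207/67
  (0, 11/6) → f = -55/3

The binding constraints are -6s + t = 8 and 12s + 2t = 16.
Solving simultaneously gives s = 0, t = 8.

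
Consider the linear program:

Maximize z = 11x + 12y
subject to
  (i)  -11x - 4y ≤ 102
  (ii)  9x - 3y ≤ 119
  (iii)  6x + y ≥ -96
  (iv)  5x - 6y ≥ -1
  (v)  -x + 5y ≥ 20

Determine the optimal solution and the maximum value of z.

Extreme points and z = 11x + 12y:
  (239/13, 604/39) → z = 5045/13
  (655/42, 299/42) → z = 10793/42
  (115/19, 99/19) → z = 2453/19

The binding constraints are 9x - 3y = 119 and 5x - 6y = -1.
Solving simultaneously gives x = 239/13, y = 604/39.

x = 239/13, y = 604/39, maximum z = 5045/13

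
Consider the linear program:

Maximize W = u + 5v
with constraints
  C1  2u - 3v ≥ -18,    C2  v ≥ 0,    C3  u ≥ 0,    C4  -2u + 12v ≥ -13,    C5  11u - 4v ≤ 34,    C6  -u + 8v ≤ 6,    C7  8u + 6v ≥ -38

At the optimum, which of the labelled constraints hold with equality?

Corner points and W = u + 5v:
  (0, 0) → W = 0
  (34/11, 0) → W = 34/11
  (0, 3/4) → W = 15/4
  (74/21, 25/21) → W = 199/21

The maximum is at (74/21, 25/21). Substituting into each constraint, equality holds for C5 and C6; the remaining constraints have slack.

C5 and C6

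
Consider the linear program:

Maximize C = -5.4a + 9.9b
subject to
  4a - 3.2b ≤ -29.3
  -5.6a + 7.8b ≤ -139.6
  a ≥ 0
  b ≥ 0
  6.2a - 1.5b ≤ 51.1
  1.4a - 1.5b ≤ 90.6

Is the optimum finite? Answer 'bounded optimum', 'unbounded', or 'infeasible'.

The boundaries 4a - 3.2b = -29.3 and a = 0 meet at (0, 9.15625), but that point violates -5.6a + 7.8b ≤ -139.6. Every candidate vertex is excluded by some other constraint, so the feasible region is empty.

infeasible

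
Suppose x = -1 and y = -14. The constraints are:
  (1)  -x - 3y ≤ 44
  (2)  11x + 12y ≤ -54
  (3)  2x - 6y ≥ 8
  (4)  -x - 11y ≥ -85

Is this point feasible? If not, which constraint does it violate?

feasible

(1): 43 ≤ 44 ✓
(2): -179 ≤ -54 ✓
(3): 82 ≥ 8 ✓
(4): 155 ≥ -85 ✓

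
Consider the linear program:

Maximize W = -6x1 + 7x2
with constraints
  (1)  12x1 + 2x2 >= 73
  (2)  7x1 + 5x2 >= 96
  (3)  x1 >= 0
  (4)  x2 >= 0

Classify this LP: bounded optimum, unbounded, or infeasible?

unbounded

From the feasible point (173/46, 641/46), moving in the direction (0, 1) keeps every constraint satisfied while W increases without bound.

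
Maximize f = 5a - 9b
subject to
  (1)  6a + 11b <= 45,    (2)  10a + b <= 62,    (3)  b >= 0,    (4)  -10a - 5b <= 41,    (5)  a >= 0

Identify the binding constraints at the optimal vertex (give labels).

Feasible corners and f = 5a - 9b:
  (49/8, 3/4) → f = 191/8
  (0, 45/11) → f = -405/11
  (31/5, 0) → f = 31
  (0, 0) → f = 0

The maximum is at (31/5, 0). Substituting into each constraint, equality holds for (2) and (3); the remaining constraints have slack.

(2) and (3)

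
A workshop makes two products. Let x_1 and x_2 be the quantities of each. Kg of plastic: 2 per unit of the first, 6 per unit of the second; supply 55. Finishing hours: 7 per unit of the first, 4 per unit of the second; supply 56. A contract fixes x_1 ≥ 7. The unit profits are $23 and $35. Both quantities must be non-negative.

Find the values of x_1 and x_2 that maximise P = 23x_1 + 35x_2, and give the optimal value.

Vertices and P = 23x_1 + 35x_2:
  (8, 0) → P = 184
  (7, 0) → P = 161
  (7, 7/4) → P = 889/4

x_1 = 7, x_2 = 7/4, maximum P = 889/4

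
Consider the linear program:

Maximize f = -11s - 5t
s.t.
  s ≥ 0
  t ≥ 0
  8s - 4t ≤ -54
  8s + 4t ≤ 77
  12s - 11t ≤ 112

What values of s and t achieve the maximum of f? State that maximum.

s = 0, t = 27/2, maximum f = -135/2

Corner points and f = -11s - 5t:
  (0, 27/2) → f = -135/2
  (0, 77/4) → f = -385/4
  (23/16, 131/8) → f = -1563/16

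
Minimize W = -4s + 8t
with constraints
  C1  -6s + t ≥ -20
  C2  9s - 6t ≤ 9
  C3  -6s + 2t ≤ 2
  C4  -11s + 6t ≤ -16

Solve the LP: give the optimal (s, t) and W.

s = 7/2, t = 15/4, minimum W = 16

At the optimal vertex, 9s - 6t = 9 and -11s + 6t = -16.
Solving simultaneously gives s = 7/2, t = 15/4.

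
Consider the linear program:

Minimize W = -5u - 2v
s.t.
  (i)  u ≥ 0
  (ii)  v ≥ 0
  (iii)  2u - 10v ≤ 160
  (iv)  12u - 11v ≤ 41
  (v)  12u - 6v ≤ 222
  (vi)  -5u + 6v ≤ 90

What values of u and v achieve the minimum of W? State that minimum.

At the optimal vertex, 12u - 6v = 222 and -5u + 6v = 90.
Solving simultaneously gives u = 312/7, v = 365/7.

u = 312/7, v = 365/7, minimum W = -2290/7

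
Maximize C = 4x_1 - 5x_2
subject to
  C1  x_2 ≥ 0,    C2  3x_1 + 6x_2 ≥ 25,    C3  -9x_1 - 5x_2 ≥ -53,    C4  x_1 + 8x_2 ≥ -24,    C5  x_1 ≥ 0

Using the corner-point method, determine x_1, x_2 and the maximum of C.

x_1 = 193/39, x_2 = 22/13, maximum C = 34/3

Corner points and C = 4x_1 - 5x_2:
  (193/39, 22/13) → C = 34/3
  (0, 25/6) → C = -125/6
  (0, 53/5) → C = -53

The optimum lies where 3x_1 + 6x_2 = 25 and -9x_1 - 5x_2 = -53.
Solving simultaneously gives x_1 = 193/39, x_2 = 22/13.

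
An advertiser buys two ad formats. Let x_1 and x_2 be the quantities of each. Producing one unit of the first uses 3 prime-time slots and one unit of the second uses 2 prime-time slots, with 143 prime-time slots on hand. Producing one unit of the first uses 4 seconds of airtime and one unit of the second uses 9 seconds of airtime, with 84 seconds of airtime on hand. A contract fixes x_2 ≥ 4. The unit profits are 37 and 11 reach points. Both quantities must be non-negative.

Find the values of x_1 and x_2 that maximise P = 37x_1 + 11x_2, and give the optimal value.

Feasible corners and P = 37x_1 + 11x_2:
  (0, 28/3) → P = 308/3
  (0, 4) → P = 44
  (12, 4) → P = 488

The optimum lies where 4x_1 + 9x_2 = 84 and x_2 = 4.
Solving simultaneously gives x_1 = 12, x_2 = 4.

x_1 = 12, x_2 = 4, maximum P = 488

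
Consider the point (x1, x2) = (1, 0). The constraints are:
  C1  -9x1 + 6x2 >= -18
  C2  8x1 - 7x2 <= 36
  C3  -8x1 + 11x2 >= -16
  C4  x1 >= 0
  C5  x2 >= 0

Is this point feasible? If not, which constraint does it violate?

C1: -9 ≥ -18 ✓
C2: 8 ≤ 36 ✓
C3: -8 ≥ -16 ✓
C4: 1 ≥ 0 ✓
C5: 0 ≥ 0 ✓

feasible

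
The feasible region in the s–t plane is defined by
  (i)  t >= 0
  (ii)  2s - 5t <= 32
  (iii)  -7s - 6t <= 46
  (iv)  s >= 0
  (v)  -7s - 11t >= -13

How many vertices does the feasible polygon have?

3

Intersecting each pair of boundary lines and keeping only the points that satisfy every inequality leaves:
  (0, 0)
  (13/7, 0)
  (0, 13/11)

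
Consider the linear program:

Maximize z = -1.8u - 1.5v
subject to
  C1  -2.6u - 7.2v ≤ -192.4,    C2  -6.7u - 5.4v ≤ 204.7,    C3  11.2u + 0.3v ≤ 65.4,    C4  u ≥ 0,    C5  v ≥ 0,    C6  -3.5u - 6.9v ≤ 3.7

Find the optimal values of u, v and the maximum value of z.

Extreme points and z = -1.8u - 1.5v:
  (626/121, 9022/363) → z = -28189/605
  (0, 481/18) → z = -481/12
  (0, 218) → z = -327

The optimum lies where -2.6u - 7.2v = -192.4 and u = 0.
Solving simultaneously gives u = 0, v = 481/18.

u = 0, v = 481/18, maximum z = -481/12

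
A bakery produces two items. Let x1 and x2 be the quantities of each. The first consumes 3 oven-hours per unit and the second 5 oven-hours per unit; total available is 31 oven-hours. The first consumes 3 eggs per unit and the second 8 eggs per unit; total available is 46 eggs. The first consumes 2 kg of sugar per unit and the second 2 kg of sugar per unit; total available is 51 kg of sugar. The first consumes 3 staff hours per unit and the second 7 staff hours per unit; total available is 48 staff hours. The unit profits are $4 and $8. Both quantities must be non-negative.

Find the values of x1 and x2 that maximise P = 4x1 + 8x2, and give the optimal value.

x1 = 2, x2 = 5, maximum P = 48

The binding constraints are 3x1 + 5x2 = 31 and 3x1 + 8x2 = 46.
Solving simultaneously gives x1 = 2, x2 = 5.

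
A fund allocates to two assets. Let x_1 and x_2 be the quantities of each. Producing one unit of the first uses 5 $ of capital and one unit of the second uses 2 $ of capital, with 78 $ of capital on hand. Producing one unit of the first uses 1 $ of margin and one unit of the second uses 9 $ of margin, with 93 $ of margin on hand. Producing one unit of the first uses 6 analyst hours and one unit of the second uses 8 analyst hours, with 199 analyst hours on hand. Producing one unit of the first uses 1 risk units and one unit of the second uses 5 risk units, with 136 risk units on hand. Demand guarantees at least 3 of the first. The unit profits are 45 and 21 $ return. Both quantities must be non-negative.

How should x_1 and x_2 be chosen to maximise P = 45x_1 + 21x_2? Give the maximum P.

Feasible corners and P = 45x_1 + 21x_2:
  (78/5, 0) → P = 702
  (3, 0) → P = 135
  (12, 9) → P = 729
  (3, 10) → P = 345

x_1 = 12, x_2 = 9, maximum P = 729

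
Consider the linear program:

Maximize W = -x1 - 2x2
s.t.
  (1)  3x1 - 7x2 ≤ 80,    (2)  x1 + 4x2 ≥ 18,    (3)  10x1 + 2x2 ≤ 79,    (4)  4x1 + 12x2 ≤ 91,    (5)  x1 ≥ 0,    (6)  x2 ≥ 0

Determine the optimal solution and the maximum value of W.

x1 = 0, x2 = 9/2, maximum W = -9

Feasible corners and W = -x1 - 2x2:
  (140/19, 101/38) → W = -241/19
  (0, 9/2) → W = -9
  (383/56, 297/56) → W = -977/56
  (0, 91/12) → W = -91/6

At the optimal vertex, x1 + 4x2 = 18 and x1 = 0.
Solving simultaneously gives x1 = 0, x2 = 9/2.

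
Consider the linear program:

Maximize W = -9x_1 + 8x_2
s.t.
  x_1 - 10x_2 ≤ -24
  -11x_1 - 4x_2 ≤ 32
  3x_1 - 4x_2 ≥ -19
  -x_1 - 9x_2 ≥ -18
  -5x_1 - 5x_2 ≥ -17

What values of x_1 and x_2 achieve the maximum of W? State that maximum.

Feasible corners and W = -9x_1 + 8x_2:
  (-47/13, 53/26) → W = 635/13
  (-36/19, 42/19) → W = 660/19
  (-99/31, 73/31) → W = 1475/31

The binding constraints are x_1 - 10x_2 = -24 and 3x_1 - 4x_2 = -19.
Solving simultaneously gives x_1 = -47/13, x_2 = 53/26.

x_1 = -47/13, x_2 = 53/26, maximum W = 635/13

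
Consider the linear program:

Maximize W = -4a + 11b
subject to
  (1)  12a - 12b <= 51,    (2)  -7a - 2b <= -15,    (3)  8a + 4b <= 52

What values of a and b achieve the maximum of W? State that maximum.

Feasible corners and W = -4a + 11b:
  (47/18, -59/36) → W = -1025/36
  (23/4, 3/2) → W = -13/2
  (-11/3, 61/3) → W = 715/3

a = -11/3, b = 61/3, maximum W = 715/3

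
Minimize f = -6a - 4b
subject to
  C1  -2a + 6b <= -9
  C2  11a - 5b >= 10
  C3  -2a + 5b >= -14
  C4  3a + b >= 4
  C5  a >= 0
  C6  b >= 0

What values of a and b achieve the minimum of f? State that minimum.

Extreme points and f = -6a - 4b:
  (39/2, 5) → f = -137
  (9/2, 0) → f = -27
  (7, 0) → f = -42

At the optimal vertex, -2a + 6b = -9 and -2a + 5b = -14.
Solving simultaneously gives a = 39/2, b = 5.

a = 39/2, b = 5, minimum f = -137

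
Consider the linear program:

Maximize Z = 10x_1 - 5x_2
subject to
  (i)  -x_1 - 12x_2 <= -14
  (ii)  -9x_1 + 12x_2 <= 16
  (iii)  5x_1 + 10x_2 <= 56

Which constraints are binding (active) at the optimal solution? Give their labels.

Feasible corners and Z = 10x_1 - 5x_2:
  (-1/5, 71/60) → Z = -95/12
  (266/25, 7/25) → Z = 105
  (256/75, 292/75) → Z = 44/3

The maximum is at (266/25, 7/25). Substituting into each constraint, equality holds for (i) and (iii); the remaining constraints have slack.

(i) and (iii)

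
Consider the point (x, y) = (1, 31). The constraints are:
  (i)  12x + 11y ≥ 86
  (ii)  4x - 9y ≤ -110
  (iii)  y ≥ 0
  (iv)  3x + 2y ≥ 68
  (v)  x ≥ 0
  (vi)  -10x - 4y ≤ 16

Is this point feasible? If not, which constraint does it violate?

not feasible — violates (iv)

Constraint (iv): 3x + 2y = 65, which is not ≥ 68. All other constraints are satisfied.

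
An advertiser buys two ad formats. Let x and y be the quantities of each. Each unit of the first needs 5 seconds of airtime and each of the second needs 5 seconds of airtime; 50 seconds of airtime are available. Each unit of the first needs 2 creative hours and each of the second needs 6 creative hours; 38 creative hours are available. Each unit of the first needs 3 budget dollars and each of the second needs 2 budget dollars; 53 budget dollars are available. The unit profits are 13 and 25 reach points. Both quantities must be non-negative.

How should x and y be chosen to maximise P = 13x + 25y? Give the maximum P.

Feasible corners and P = 13x + 25y:
  (0, 0) → P = 0
  (0, 19/3) → P = 475/3
  (10, 0) → P = 130
  (11/2, 9/2) → P = 184

x = 11/2, y = 9/2, maximum P = 184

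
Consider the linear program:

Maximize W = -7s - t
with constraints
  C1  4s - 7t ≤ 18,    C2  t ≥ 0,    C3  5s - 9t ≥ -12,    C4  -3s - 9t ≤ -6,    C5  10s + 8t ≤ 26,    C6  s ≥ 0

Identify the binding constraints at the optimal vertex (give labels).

Corner points and W = -7s - t:
  (2, 0) → W = -14
  (13/5, 0) → W = -91/5
  (69/65, 25/13) → W = -608/65
  (0, 4/3) → W = -4/3
  (0, 2/3) → W = -2/3

The maximum is at (0, 2/3). Substituting into each constraint, equality holds for C4 and C6; the remaining constraints have slack.

C4 and C6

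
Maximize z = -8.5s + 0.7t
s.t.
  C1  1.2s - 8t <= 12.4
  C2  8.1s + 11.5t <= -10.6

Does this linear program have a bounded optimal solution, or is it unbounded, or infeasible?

From the feasible point (289/393, -943/655), moving in the direction (-11.5, 8.1) keeps every constraint satisfied while z increases without bound.

unbounded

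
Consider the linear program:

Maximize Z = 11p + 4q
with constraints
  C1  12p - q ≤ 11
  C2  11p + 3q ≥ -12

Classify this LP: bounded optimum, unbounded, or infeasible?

From the feasible point (21/47, -265/47), moving in the direction (1, 12) keeps every constraint satisfied while Z increases without bound.

unbounded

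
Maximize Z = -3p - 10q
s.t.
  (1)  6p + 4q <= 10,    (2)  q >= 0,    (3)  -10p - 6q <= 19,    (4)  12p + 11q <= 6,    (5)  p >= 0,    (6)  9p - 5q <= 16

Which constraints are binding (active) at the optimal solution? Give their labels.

(2) and (5)

Feasible corners and Z = -3p - 10q:
  (1/2, 0) → Z = -3/2
  (0, 0) → Z = 0
  (0, 6/11) → Z = -60/11

The maximum is at (0, 0). Substituting into each constraint, equality holds for (2) and (5); the remaining constraints have slack.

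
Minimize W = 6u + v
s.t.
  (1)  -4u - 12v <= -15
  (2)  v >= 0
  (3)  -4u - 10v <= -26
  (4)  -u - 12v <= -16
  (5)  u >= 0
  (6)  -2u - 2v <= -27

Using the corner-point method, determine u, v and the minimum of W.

u = 0, v = 27/2, minimum W = 27/2

Feasible corners and W = 6u + v:
  (16, 0) → W = 96
  (146/11, 5/22) → W = 1757/22
  (0, 27/2) → W = 27/2
The feasible region is unbounded (it extends along (0, 1), (1, 0)), but W strictly increases along every unbounded feasible direction, so there is no improving ray and the minimum is attained at a vertex.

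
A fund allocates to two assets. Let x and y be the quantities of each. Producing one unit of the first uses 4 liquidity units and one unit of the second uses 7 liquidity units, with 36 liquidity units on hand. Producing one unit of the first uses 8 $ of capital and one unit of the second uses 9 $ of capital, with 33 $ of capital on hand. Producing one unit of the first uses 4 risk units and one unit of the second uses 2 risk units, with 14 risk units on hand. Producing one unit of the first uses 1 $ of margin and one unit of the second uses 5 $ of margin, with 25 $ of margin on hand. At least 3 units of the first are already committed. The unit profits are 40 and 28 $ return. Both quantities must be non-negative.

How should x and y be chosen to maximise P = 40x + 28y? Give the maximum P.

Feasible corners and P = 40x + 28y:
  (7/2, 0) → P = 140
  (3, 0) → P = 120
  (3, 1) → P = 148

x = 3, y = 1, maximum P = 148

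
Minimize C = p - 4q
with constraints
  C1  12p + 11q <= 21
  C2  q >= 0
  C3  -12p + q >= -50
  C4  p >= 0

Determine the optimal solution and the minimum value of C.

p = 0, q = 21/11, minimum C = -84/11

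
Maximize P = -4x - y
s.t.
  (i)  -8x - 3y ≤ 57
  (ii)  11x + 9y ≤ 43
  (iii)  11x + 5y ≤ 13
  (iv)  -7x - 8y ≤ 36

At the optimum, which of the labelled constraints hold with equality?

(i) and (ii)

Vertices and P = -4x - y:
  (-214/13, 971/39) → P = 1597/39
  (-348/43, 111/43) → P = 1281/43
  (-49/22, 15/2) → P = 31/22
  (284/53, -487/53) → P = -649/53

The maximum is at (-214/13, 971/39). Substituting into each constraint, equality holds for (i) and (ii); the remaining constraints have slack.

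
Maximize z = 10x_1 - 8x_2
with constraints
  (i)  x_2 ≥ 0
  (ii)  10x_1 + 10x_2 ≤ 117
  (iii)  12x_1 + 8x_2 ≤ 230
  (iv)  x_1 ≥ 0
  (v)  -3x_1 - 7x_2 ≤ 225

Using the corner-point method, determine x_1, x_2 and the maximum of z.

x_1 = 117/10, x_2 = 0, maximum z = 117

Corner points and z = 10x_1 - 8x_2:
  (117/10, 0) → z = 117
  (0, 0) → z = 0
  (0, 117/10) → z = -468/5

The optimum lies where x_2 = 0 and 10x_1 + 10x_2 = 117.
Solving simultaneously gives x_1 = 117/10, x_2 = 0.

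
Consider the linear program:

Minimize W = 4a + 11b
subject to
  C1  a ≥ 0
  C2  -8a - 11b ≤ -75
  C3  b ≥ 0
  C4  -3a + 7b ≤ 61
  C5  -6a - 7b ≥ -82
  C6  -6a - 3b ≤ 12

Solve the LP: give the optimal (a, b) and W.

Corner points and W = 4a + 11b:
  (0, 75/11) → W = 75
  (0, 61/7) → W = 671/7
  (75/8, 0) → W = 75/2
  (41/3, 0) → W = 164/3
  (7/3, 68/7) → W = 2440/21

At the optimal vertex, -8a - 11b = -75 and b = 0.
Solving simultaneously gives a = 75/8, b = 0.

a = 75/8, b = 0, minimum W = 75/2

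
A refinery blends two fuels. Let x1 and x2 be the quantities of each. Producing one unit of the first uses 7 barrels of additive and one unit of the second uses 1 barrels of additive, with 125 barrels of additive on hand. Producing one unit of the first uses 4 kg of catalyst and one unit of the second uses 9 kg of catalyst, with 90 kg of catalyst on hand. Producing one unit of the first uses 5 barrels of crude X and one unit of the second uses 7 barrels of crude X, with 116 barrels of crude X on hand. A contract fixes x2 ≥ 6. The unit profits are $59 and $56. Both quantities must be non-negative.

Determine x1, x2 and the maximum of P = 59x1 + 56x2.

Extreme points and P = 59x1 + 56x2:
  (0, 10) → P = 560
  (0, 6) → P = 336
  (9, 6) → P = 867

The optimum lies where 4x1 + 9x2 = 90 and x2 = 6.
Solving simultaneously gives x1 = 9, x2 = 6.

x1 = 9, x2 = 6, maximum P = 867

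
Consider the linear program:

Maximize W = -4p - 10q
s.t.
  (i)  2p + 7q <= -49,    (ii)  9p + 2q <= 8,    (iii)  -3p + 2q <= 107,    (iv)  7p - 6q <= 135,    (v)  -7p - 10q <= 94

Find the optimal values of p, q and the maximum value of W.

p = 67/19, q = -451/38, maximum W = 1987/19

Vertices and W = -4p - 10q:
  (154/59, -457/59) → W = 3954/59
  (-168/29, -155/29) → W = 2222/29
  (67/19, -451/38) → W = 1987/19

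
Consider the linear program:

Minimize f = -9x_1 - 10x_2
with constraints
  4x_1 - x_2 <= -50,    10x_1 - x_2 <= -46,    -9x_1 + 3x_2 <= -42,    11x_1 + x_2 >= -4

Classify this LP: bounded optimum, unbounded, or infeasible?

The boundaries 4x_1 - x_2 = -50 and 10x_1 - x_2 = -46 meet at (2/3, 158/3), but that point violates -9x_1 + 3x_2 ≤ -42. Every candidate vertex is excluded by some other constraint, so the feasible region is empty.

infeasible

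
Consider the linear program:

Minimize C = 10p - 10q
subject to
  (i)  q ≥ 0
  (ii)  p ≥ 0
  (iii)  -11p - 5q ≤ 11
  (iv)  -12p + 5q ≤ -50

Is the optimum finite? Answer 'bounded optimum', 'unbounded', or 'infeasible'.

unbounded

From the feasible point (25/6, 0), moving in the direction (5, 12) keeps every constraint satisfied while C decreases without bound.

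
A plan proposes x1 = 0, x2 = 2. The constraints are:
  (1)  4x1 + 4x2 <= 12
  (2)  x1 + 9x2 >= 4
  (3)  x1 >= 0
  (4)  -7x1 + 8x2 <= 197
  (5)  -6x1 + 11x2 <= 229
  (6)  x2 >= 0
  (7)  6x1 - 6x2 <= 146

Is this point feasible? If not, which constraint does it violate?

(1): 8 ≤ 12 ✓
(2): 18 ≥ 4 ✓
(3): 0 ≥ 0 ✓
(4): 16 ≤ 197 ✓
(5): 22 ≤ 229 ✓
(6): 2 ≥ 0 ✓
(7): -12 ≤ 146 ✓

feasible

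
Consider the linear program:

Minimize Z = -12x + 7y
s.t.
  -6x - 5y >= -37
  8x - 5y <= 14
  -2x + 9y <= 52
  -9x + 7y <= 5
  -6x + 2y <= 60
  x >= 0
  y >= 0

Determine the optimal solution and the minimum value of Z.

x = 51/14, y = 106/35, minimum Z = -788/35

Extreme points and Z = -12x + 7y:
  (51/14, 106/35) → Z = -788/35
  (78/29, 121/29) → Z = -89/29
  (7/4, 0) → Z = -21
  (0, 5/7) → Z = 5
  (0, 0) → Z = 0

The binding constraints are -6x - 5y = -37 and 8x - 5y = 14.
Solving simultaneously gives x = 51/14, y = 106/35.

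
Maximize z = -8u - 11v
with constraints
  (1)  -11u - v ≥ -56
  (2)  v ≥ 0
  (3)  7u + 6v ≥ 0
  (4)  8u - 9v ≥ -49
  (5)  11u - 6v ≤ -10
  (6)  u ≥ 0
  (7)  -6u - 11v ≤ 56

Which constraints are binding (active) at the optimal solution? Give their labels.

(5) and (6)

Vertices and z = -8u - 11v:
  (4, 9) → z = -131
  (0, 49/9) → z = -539/9
  (0, 5/3) → z = -55/3

The maximum is at (0, 5/3). Substituting into each constraint, equality holds for (5) and (6); the remaining constraints have slack.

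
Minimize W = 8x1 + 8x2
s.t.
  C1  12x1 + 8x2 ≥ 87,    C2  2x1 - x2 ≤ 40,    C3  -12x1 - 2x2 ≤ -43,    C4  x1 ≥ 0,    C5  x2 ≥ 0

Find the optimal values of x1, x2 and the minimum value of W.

Extreme points and W = 8x1 + 8x2:
  (85/36, 22/3) → W = 698/9
  (29/4, 0) → W = 58
  (20, 0) → W = 160
  (0, 43/2) → W = 172
The feasible region is unbounded (it extends along (0, 1), (1, 2)), but W strictly increases along every unbounded feasible direction, so there is no improving ray and the minimum is attained at a vertex.

The optimum lies where 12x1 + 8x2 = 87 and x2 = 0.
Solving simultaneously gives x1 = 29/4, x2 = 0.

x1 = 29/4, x2 = 0, minimum W = 58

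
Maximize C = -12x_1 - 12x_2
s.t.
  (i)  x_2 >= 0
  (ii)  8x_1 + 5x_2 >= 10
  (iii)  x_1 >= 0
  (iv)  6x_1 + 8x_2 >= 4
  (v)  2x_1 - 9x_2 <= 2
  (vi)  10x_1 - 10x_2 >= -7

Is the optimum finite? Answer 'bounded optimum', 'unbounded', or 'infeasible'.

bounded optimum

Feasible corners and C = -12x_1 - 12x_2:
  (50/41, 2/41) → C = -624/41
  (1/2, 6/5) → C = -102/5
The feasible region has finitely many vertices and no improving ray; the maximum is -624/41 at (50/41, 2/41).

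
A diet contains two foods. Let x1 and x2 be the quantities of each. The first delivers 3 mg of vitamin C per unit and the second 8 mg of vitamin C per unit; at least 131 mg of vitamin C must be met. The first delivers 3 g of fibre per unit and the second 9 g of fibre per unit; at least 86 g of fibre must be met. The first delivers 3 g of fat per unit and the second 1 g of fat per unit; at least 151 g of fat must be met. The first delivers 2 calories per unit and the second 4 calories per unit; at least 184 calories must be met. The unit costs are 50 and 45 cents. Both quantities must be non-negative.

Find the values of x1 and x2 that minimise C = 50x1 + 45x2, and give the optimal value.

Extreme points and C = 50x1 + 45x2:
  (0, 151) → C = 6795
  (92, 0) → C = 4600
  (42, 25) → C = 3225
The feasible region is unbounded (it extends along (0, 1), (1, 0)), but C strictly increases along every unbounded feasible direction, so there is no improving ray and the minimum is attained at a vertex.

x1 = 42, x2 = 25, minimum C = 3225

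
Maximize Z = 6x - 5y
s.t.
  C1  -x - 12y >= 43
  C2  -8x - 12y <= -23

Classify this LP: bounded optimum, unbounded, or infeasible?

unbounded

From the feasible point (66/7, -367/84), moving in the direction (12, -8) keeps every constraint satisfied while Z increases without bound.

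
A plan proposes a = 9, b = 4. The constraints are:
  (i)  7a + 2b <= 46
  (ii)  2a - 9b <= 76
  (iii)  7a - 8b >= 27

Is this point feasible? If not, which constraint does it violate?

not feasible — violates (i)

Constraint (i): 7a + 2b = 71, which is not ≤ 46. All other constraints are satisfied.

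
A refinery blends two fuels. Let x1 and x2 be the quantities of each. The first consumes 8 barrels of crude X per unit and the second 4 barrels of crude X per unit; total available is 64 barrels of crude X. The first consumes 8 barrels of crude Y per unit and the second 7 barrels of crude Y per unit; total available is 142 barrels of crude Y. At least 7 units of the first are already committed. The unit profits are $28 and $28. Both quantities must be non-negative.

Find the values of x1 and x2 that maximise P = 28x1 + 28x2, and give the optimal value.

Extreme points and P = 28x1 + 28x2:
  (8, 0) → P = 224
  (7, 0) → P = 196
  (7, 2) → P = 252

x1 = 7, x2 = 2, maximum P = 252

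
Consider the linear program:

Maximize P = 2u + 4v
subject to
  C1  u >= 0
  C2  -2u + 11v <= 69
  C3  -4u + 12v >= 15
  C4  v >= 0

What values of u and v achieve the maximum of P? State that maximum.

Corner points and P = 2u + 4v:
  (0, 69/11) → P = 276/11
  (0, 5/4) → P = 5
  (663/20, 123/10) → P = 231/2

The binding constraints are -2u + 11v = 69 and -4u + 12v = 15.
Solving simultaneously gives u = 663/20, v = 123/10.

u = 663/20, v = 123/10, maximum P = 231/2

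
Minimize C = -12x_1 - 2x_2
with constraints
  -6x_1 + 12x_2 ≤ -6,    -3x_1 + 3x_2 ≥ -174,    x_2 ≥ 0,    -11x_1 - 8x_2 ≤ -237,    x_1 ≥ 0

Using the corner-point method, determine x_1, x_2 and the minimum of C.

Feasible corners and C = -12x_1 - 2x_2:
  (115, 57) → C = -1494
  (241/15, 113/15) → C = -3118/15
  (58, 0) → C = -696
  (237/11, 0) → C = -2844/11

x_1 = 115, x_2 = 57, minimum C = -1494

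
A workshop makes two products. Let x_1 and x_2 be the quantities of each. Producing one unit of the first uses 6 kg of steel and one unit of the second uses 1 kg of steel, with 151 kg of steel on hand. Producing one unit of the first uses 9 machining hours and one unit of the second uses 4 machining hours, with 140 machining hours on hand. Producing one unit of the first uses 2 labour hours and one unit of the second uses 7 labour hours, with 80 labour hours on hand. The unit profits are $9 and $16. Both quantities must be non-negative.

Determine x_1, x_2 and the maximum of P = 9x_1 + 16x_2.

x_1 = 12, x_2 = 8, maximum P = 236

Feasible corners and P = 9x_1 + 16x_2:
  (0, 0) → P = 0
  (0, 80/7) → P = 1280/7
  (140/9, 0) → P = 140
  (12, 8) → P = 236

The binding constraints are 9x_1 + 4x_2 = 140 and 2x_1 + 7x_2 = 80.
Solving simultaneously gives x_1 = 12, x_2 = 8.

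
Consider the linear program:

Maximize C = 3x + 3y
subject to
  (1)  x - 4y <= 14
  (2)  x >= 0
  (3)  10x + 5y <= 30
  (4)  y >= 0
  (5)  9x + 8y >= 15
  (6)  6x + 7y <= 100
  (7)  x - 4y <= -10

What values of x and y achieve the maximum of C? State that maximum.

x = 0, y = 6, maximum C = 18

The optimum lies where x = 0 and 10x + 5y = 30.
Solving simultaneously gives x = 0, y = 6.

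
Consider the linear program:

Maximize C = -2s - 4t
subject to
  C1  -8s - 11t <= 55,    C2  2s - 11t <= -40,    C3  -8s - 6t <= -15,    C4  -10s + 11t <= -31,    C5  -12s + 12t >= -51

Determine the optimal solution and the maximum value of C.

s = 71/8, t = 21/4, maximum C = -155/4

Extreme points and C = -2s - 4t:
  (71/8, 21/4) → C = -155/4
  (347/36, 97/18) → C = -245/6
  (63/4, 23/2) → C = -155/2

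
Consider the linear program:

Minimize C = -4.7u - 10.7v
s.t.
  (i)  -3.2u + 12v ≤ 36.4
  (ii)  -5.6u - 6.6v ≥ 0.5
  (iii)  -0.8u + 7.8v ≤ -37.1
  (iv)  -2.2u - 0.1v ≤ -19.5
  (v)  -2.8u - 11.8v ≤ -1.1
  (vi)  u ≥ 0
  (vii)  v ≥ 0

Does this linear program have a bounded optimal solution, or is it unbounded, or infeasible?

infeasible

The boundaries -0.8u + 7.8v = -37.1 and v = 0 meet at (46.375, 0), but that point violates -5.6u - 6.6v ≥ 0.5. Every candidate vertex is excluded by some other constraint, so the feasible region is empty.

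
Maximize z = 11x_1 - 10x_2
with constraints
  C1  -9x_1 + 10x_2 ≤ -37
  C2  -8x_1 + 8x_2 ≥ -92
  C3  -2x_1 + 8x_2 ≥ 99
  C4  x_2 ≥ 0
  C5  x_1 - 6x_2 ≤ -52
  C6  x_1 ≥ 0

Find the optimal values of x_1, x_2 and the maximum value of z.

Feasible corners and z = 11x_1 - 10x_2:
  (78, 133/2) → z = 193
  (643/26, 965/52) → z = 1124/13
  (191/6, 61/3) → z = 881/6

The optimum lies where -9x_1 + 10x_2 = -37 and -8x_1 + 8x_2 = -92.
Solving simultaneously gives x_1 = 78, x_2 = 133/2.

x_1 = 78, x_2 = 133/2, maximum z = 193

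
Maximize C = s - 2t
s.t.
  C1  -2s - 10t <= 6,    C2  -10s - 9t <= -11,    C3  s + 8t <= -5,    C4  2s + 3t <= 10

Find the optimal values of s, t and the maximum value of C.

s = 59/7, t = -16/7, maximum C = 13

Vertices and C = s - 2t:
  (2, -1) → C = 4
  (59/7, -16/7) → C = 13
  (133/71, -61/71) → C = 255/71
  (95/13, -20/13) → C = 135/13

At the optimal vertex, -2s - 10t = 6 and 2s + 3t = 10.
Solving simultaneously gives s = 59/7, t = -16/7.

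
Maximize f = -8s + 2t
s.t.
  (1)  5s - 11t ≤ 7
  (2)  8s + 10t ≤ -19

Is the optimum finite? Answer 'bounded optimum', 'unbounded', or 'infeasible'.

unbounded

From the feasible point (-139/138, -151/138), moving in the direction (-10, 8) keeps every constraint satisfied while f increases without bound.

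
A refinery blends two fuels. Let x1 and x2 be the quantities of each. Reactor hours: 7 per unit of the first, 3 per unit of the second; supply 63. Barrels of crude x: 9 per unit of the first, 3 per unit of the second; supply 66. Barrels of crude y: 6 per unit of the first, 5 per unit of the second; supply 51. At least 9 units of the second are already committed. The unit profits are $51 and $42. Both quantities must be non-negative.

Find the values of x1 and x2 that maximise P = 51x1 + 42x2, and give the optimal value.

Feasible corners and P = 51x1 + 42x2:
  (0, 51/5) → P = 2142/5
  (0, 9) → P = 378
  (1, 9) → P = 429

The binding constraints are 6x1 + 5x2 = 51 and x2 = 9.
Solving simultaneously gives x1 = 1, x2 = 9.

x1 = 1, x2 = 9, maximum P = 429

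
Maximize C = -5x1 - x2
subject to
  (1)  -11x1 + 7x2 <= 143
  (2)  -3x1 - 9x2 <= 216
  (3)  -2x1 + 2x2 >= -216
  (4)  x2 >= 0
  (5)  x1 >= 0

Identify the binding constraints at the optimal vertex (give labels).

Feasible corners and C = -5x1 - x2:
  (0, 143/7) → C = -143/7
  (108, 0) → C = -540
  (0, 0) → C = 0
The feasible region is unbounded (it extends along (1, 1), (7, 11)), but C strictly decreases along every unbounded feasible direction, so there is no improving ray and the maximum is attained at a vertex.

The maximum is at (0, 0). Substituting into each constraint, equality holds for (4) and (5); the remaining constraints have slack.

(4) and (5)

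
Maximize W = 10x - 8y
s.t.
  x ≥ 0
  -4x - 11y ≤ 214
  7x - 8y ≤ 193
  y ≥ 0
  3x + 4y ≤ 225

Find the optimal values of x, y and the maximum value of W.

Feasible corners and W = 10x - 8y:
  (0, 0) → W = 0
  (0, 225/4) → W = -450
  (193/7, 0) → W = 1930/7
  (643/13, 249/13) → W = 4438/13

x = 643/13, y = 249/13, maximum W = 4438/13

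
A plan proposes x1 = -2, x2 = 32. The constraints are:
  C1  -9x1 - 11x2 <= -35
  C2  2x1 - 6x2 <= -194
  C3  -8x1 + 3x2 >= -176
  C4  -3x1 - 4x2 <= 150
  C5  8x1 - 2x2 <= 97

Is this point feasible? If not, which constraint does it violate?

C1: -334 ≤ -35 ✓
C2: -196 ≤ -194 ✓
C3: 112 ≥ -176 ✓
C4: -122 ≤ 150 ✓
C5: -80 ≤ 97 ✓

feasible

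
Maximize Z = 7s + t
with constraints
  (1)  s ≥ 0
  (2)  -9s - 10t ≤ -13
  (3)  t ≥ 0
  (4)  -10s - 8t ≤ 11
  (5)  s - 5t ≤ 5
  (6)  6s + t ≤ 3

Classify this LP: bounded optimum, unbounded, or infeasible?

Vertices and Z = 7s + t:
  (0, 13/10) → Z = 13/10
  (0, 3) → Z = 3
  (1/3, 1) → Z = 10/3
The feasible region has finitely many vertices and no improving ray; the maximum is 10/3 at (1/3, 1).

bounded optimum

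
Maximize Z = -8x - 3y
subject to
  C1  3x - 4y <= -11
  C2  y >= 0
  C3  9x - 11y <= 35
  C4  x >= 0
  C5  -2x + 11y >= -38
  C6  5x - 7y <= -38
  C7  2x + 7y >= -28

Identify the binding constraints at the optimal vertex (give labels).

Feasible corners and Z = -8x - 3y:
  (87, 68) → Z = -900
  (75, 59) → Z = -777
  (0, 38/7) → Z = -114/7
The feasible region is unbounded (it extends along (0, 1), (11, 9)), but Z strictly decreases along every unbounded feasible direction, so there is no improving ray and the maximum is attained at a vertex.

The maximum is at (0, 38/7). Substituting into each constraint, equality holds for C4 and C6; the remaining constraints have slack.

C4 and C6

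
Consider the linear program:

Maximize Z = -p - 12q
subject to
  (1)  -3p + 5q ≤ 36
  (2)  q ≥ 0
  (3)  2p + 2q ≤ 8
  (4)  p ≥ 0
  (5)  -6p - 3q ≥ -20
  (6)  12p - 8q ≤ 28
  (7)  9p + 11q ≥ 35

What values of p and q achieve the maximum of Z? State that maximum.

p = 49/17, q = 14/17, maximum Z = -217/17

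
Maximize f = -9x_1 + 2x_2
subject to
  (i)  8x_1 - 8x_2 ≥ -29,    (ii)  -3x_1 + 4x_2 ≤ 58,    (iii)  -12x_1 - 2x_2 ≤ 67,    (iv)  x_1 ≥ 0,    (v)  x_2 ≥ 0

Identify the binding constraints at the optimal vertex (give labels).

(i) and (iv)

Feasible corners and f = -9x_1 + 2x_2:
  (87/2, 377/8) → f = -1189/4
  (0, 29/8) → f = 29/4
  (0, 0) → f = 0
The feasible region is unbounded (it extends along (4, 3), (1, 0)), but f strictly decreases along every unbounded feasible direction, so there is no improving ray and the maximum is attained at a vertex.

The maximum is at (0, 29/8). Substituting into each constraint, equality holds for (i) and (iv); the remaining constraints have slack.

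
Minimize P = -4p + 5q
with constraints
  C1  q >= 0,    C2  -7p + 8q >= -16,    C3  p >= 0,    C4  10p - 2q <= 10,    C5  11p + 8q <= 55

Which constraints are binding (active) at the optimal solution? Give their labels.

C1 and C4

Corner points and P = -4p + 5q:
  (0, 0) → P = 0
  (1, 0) → P = -4
  (0, 55/8) → P = 275/8
  (95/51, 220/51) → P = 240/17

The minimum is at (1, 0). Substituting into each constraint, equality holds for C1 and C4; the remaining constraints have slack.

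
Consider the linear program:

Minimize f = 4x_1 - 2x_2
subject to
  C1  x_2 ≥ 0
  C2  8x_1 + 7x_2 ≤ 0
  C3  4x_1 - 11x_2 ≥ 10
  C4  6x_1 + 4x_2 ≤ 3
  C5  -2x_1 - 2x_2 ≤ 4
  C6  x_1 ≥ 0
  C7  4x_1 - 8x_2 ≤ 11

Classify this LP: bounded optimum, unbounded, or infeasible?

The boundaries x_2 = 0 and 8x_1 + 7x_2 = 0 meet at (0, 0), but that point violates 4x_1 - 11x_2 ≥ 10. Every candidate vertex is excluded by some other constraint, so the feasible region is empty.

infeasible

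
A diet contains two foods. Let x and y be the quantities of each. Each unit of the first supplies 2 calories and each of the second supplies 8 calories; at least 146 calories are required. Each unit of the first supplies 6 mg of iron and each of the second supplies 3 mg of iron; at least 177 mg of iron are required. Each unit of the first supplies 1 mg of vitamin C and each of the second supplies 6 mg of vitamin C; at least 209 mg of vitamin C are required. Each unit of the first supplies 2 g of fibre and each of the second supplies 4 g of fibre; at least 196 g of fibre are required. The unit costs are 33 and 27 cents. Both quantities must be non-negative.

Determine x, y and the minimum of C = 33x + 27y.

Feasible corners and C = 33x + 27y:
  (0, 59) → C = 1593
  (209, 0) → C = 6897
  (20/3, 137/3) → C = 1453
  (85/2, 111/4) → C = 8607/4
The feasible region is unbounded (it extends along (0, 1), (1, 0)), but C strictly increases along every unbounded feasible direction, so there is no improving ray and the minimum is attained at a vertex.

x = 20/3, y = 137/3, minimum C = 1453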